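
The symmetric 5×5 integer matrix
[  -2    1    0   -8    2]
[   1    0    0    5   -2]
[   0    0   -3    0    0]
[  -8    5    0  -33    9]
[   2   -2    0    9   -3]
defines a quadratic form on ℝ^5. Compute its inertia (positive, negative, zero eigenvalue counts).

step 0: pivot -2 → sign −
step 1: pivot 1/2 → sign +
step 2: pivot -3 → sign −
step 3: pivot -3 → sign −
step 4: row/col 4 already zero → sign 0
signature = (1, 3, 1)

Answer: (1, 3, 1)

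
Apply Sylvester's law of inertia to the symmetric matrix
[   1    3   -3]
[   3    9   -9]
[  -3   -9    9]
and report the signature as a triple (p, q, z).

Answer: (1, 0, 2)

Derivation:
step 0: pivot 1 → sign +
step 1: row/col 1 already zero → sign 0
step 2: row/col 2 already zero → sign 0
signature = (1, 0, 2)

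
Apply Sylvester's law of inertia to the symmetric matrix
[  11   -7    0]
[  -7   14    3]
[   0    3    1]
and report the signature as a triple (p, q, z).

step 0: pivot 11 → sign +
step 1: pivot 105/11 → sign +
step 2: pivot 2/35 → sign +
signature = (3, 0, 0)

Answer: (3, 0, 0)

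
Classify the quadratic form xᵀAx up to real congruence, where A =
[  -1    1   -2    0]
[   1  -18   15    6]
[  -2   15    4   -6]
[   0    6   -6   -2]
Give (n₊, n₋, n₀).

Answer: (2, 2, 0)

Derivation:
step 0: pivot -1 → sign −
step 1: pivot -17 → sign −
step 2: pivot 305/17 → sign +
step 3: pivot 2/305 → sign +
signature = (2, 2, 0)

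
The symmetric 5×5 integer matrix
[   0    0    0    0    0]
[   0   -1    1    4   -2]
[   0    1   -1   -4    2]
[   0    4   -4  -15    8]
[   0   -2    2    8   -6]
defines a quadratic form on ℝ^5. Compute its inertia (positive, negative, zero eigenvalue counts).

Answer: (1, 2, 2)

Derivation:
step 0: pivot -1 → sign −
step 1: pivot 1 → sign +
step 2: pivot -2 → sign −
step 3: row/col 3 already zero → sign 0
step 4: row/col 4 already zero → sign 0
signature = (1, 2, 2)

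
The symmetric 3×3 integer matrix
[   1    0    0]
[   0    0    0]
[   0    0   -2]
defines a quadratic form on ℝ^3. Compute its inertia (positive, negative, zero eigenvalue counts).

Answer: (1, 1, 1)

Derivation:
step 0: pivot 1 → sign +
step 1: pivot -2 → sign −
step 2: row/col 2 already zero → sign 0
signature = (1, 1, 1)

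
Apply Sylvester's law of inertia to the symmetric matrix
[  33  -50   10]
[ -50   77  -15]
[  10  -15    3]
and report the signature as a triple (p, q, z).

step 0: pivot 33 → sign +
step 1: pivot 41/33 → sign +
step 2: pivot -2/41 → sign −
signature = (2, 1, 0)

Answer: (2, 1, 0)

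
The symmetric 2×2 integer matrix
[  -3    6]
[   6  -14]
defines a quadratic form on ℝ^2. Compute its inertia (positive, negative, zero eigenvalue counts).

Answer: (0, 2, 0)

Derivation:
step 0: pivot -3 → sign −
step 1: pivot -2 → sign −
signature = (0, 2, 0)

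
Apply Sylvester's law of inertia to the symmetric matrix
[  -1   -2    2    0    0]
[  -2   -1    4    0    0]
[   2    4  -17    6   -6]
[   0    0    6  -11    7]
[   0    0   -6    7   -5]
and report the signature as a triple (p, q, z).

Answer: (1, 4, 0)

Derivation:
step 0: pivot -1 → sign −
step 1: pivot 3 → sign +
step 2: pivot -13 → sign −
step 3: pivot -107/13 → sign −
step 4: pivot -6/107 → sign −
signature = (1, 4, 0)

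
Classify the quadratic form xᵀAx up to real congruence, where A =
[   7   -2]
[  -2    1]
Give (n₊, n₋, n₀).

Answer: (2, 0, 0)

Derivation:
step 0: pivot 7 → sign +
step 1: pivot 3/7 → sign +
signature = (2, 0, 0)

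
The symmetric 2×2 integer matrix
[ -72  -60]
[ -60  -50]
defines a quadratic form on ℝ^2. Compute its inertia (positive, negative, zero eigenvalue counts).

Answer: (0, 1, 1)

Derivation:
step 0: pivot -72 → sign −
step 1: row/col 1 already zero → sign 0
signature = (0, 1, 1)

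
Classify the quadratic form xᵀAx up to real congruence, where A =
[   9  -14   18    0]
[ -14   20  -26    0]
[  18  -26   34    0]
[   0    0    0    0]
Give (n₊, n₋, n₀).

step 0: pivot 9 → sign +
step 1: pivot -16/9 → sign −
step 2: pivot 1/4 → sign +
step 3: row/col 3 already zero → sign 0
signature = (2, 1, 1)

Answer: (2, 1, 1)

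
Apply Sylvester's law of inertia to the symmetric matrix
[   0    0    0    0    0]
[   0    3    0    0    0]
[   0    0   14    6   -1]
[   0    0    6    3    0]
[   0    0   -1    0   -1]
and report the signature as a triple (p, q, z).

step 0: pivot 3 → sign +
step 1: pivot 14 → sign +
step 2: pivot 3/7 → sign +
step 3: pivot -3/2 → sign −
step 4: row/col 4 already zero → sign 0
signature = (3, 1, 1)

Answer: (3, 1, 1)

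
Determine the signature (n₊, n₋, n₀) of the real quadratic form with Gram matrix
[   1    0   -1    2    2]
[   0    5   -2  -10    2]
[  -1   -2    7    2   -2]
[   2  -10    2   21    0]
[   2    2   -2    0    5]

Answer: (4, 1, 0)

Derivation:
step 0: pivot 1 → sign +
step 1: pivot 5 → sign +
step 2: pivot 26/5 → sign +
step 3: pivot -3 → sign −
step 4: pivot 1/13 → sign +
signature = (4, 1, 0)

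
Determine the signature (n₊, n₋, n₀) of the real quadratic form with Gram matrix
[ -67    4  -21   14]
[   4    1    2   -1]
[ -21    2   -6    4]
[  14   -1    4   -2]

Answer: (3, 1, 0)

Derivation:
step 0: pivot -67 → sign −
step 1: pivot 83/67 → sign +
step 2: pivot 11/83 → sign +
step 3: pivot 3/11 → sign +
signature = (3, 1, 0)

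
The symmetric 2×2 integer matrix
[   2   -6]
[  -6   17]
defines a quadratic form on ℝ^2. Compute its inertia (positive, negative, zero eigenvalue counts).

step 0: pivot 2 → sign +
step 1: pivot -1 → sign −
signature = (1, 1, 0)

Answer: (1, 1, 0)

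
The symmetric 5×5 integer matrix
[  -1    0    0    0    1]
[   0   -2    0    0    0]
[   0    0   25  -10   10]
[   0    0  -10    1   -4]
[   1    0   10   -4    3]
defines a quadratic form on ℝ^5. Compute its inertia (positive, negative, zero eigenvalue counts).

Answer: (1, 3, 1)

Derivation:
step 0: pivot -1 → sign −
step 1: pivot -2 → sign −
step 2: pivot 25 → sign +
step 3: pivot -3 → sign −
step 4: row/col 4 already zero → sign 0
signature = (1, 3, 1)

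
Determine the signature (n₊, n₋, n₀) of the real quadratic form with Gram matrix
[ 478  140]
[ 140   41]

Answer: (1, 1, 0)

Derivation:
step 0: pivot 478 → sign +
step 1: pivot -1/239 → sign −
signature = (1, 1, 0)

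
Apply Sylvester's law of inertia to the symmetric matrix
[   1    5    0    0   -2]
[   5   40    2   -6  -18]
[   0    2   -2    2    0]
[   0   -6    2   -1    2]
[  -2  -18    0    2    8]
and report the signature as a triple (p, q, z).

step 0: pivot 1 → sign +
step 1: pivot 15 → sign +
step 2: pivot -34/15 → sign −
step 3: pivot 1/17 → sign +
step 4: row/col 4 already zero → sign 0
signature = (3, 1, 1)

Answer: (3, 1, 1)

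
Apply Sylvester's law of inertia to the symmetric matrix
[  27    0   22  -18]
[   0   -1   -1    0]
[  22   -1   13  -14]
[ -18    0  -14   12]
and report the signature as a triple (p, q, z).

Answer: (2, 2, 0)

Derivation:
step 0: pivot 27 → sign +
step 1: pivot -1 → sign −
step 2: pivot -106/27 → sign −
step 3: pivot 6/53 → sign +
signature = (2, 2, 0)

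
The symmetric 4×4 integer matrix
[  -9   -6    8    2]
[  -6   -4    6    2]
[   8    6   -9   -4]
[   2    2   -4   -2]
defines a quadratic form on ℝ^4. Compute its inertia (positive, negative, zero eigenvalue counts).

step 0: pivot -9 → sign −
step 1: pivot -17/9 → sign −
step 2: pivot 4/17 → sign +
step 3: pivot 1 → sign +
signature = (2, 2, 0)

Answer: (2, 2, 0)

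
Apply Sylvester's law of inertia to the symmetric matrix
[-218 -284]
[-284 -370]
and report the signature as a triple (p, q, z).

Answer: (0, 2, 0)

Derivation:
step 0: pivot -218 → sign −
step 1: pivot -2/109 → sign −
signature = (0, 2, 0)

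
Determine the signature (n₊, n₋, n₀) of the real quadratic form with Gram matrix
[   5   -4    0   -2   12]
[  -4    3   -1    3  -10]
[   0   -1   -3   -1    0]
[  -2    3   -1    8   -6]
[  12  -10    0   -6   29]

Answer: (3, 2, 0)

Derivation:
step 0: pivot 5 → sign +
step 1: pivot -1/5 → sign −
step 2: pivot 2 → sign +
step 3: pivot -15 → sign −
step 4: pivot 1/15 → sign +
signature = (3, 2, 0)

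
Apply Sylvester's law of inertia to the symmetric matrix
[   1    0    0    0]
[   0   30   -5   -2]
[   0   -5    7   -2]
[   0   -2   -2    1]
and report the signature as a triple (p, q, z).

step 0: pivot 1 → sign +
step 1: pivot 30 → sign +
step 2: pivot 37/6 → sign +
step 3: pivot -3/185 → sign −
signature = (3, 1, 0)

Answer: (3, 1, 0)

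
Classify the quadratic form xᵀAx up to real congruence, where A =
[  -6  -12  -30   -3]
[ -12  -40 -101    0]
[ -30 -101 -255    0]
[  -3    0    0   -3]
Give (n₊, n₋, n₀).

step 0: pivot -6 → sign −
step 1: pivot -16 → sign −
step 2: pivot 1/16 → sign +
step 3: pivot -3/2 → sign −
signature = (1, 3, 0)

Answer: (1, 3, 0)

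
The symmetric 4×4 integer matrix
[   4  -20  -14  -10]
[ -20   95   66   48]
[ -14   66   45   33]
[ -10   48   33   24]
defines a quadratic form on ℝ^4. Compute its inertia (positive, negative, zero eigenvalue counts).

step 0: pivot 4 → sign +
step 1: pivot -5 → sign −
step 2: pivot -4/5 → sign −
step 3: row/col 3 already zero → sign 0
signature = (1, 2, 1)

Answer: (1, 2, 1)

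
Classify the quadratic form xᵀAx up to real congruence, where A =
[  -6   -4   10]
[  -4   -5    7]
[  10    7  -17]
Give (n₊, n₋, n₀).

step 0: pivot -6 → sign −
step 1: pivot -7/3 → sign −
step 2: pivot -2/7 → sign −
signature = (0, 3, 0)

Answer: (0, 3, 0)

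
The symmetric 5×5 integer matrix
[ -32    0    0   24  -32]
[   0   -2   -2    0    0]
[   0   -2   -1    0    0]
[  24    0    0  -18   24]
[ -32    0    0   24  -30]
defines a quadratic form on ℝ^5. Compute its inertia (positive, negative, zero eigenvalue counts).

Answer: (2, 2, 1)

Derivation:
step 0: pivot -32 → sign −
step 1: pivot -2 → sign −
step 2: pivot 1 → sign +
step 3: pivot 2 → sign +
step 4: row/col 4 already zero → sign 0
signature = (2, 2, 1)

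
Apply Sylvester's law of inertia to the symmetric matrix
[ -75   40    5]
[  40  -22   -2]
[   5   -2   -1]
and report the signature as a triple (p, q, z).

step 0: pivot -75 → sign −
step 1: pivot -2/3 → sign −
step 2: row/col 2 already zero → sign 0
signature = (0, 2, 1)

Answer: (0, 2, 1)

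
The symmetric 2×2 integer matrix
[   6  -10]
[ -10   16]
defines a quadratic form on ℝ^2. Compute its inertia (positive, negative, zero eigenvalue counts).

step 0: pivot 6 → sign +
step 1: pivot -2/3 → sign −
signature = (1, 1, 0)

Answer: (1, 1, 0)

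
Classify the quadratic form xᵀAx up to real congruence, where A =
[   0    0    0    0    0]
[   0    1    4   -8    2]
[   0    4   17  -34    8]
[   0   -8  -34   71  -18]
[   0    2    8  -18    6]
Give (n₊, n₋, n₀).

step 0: pivot 1 → sign +
step 1: pivot 1 → sign +
step 2: pivot 3 → sign +
step 3: pivot 2/3 → sign +
step 4: row/col 4 already zero → sign 0
signature = (4, 0, 1)

Answer: (4, 0, 1)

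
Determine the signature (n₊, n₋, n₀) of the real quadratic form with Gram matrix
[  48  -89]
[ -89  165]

Answer: (1, 1, 0)

Derivation:
step 0: pivot 48 → sign +
step 1: pivot -1/48 → sign −
signature = (1, 1, 0)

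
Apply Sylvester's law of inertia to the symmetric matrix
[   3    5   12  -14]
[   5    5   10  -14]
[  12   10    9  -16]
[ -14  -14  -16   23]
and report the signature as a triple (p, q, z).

Answer: (1, 3, 0)

Derivation:
step 0: pivot 3 → sign +
step 1: pivot -10/3 → sign −
step 2: pivot -9 → sign −
step 3: pivot -1/5 → sign −
signature = (1, 3, 0)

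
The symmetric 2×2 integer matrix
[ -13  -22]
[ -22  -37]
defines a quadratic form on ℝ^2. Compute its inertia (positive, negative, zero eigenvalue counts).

step 0: pivot -13 → sign −
step 1: pivot 3/13 → sign +
signature = (1, 1, 0)

Answer: (1, 1, 0)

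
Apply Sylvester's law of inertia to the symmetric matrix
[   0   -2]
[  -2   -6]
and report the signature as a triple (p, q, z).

step 0: pivot -6 → sign −
step 1: pivot 2/3 → sign +
signature = (1, 1, 0)

Answer: (1, 1, 0)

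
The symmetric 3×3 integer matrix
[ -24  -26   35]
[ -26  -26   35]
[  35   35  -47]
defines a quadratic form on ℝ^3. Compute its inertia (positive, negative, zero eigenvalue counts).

Answer: (2, 1, 0)

Derivation:
step 0: pivot -24 → sign −
step 1: pivot 13/6 → sign +
step 2: pivot 3/26 → sign +
signature = (2, 1, 0)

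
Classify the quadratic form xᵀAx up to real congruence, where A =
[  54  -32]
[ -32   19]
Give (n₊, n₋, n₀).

Answer: (2, 0, 0)

Derivation:
step 0: pivot 54 → sign +
step 1: pivot 1/27 → sign +
signature = (2, 0, 0)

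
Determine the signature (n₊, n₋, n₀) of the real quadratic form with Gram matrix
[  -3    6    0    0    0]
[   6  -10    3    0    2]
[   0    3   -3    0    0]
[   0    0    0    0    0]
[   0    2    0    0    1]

Answer: (2, 2, 1)

Derivation:
step 0: pivot -3 → sign −
step 1: pivot 2 → sign +
step 2: pivot -15/2 → sign −
step 3: pivot 1/5 → sign +
step 4: row/col 4 already zero → sign 0
signature = (2, 2, 1)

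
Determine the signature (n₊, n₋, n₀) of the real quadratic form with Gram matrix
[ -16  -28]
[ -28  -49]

Answer: (0, 1, 1)

Derivation:
step 0: pivot -16 → sign −
step 1: row/col 1 already zero → sign 0
signature = (0, 1, 1)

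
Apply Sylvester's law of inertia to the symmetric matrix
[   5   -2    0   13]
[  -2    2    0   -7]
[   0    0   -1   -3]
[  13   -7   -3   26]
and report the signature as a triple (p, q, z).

step 0: pivot 5 → sign +
step 1: pivot 6/5 → sign +
step 2: pivot -1 → sign −
step 3: pivot -3/2 → sign −
signature = (2, 2, 0)

Answer: (2, 2, 0)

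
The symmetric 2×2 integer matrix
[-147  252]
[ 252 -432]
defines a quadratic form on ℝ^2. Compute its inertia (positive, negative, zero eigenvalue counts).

step 0: pivot -147 → sign −
step 1: row/col 1 already zero → sign 0
signature = (0, 1, 1)

Answer: (0, 1, 1)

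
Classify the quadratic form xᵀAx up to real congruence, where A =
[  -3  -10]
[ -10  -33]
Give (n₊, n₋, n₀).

step 0: pivot -3 → sign −
step 1: pivot 1/3 → sign +
signature = (1, 1, 0)

Answer: (1, 1, 0)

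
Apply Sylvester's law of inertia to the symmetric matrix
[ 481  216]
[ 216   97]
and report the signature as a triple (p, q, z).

Answer: (2, 0, 0)

Derivation:
step 0: pivot 481 → sign +
step 1: pivot 1/481 → sign +
signature = (2, 0, 0)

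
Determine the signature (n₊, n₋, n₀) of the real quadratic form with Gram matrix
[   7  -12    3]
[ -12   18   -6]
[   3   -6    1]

Answer: (1, 1, 1)

Derivation:
step 0: pivot 7 → sign +
step 1: pivot -18/7 → sign −
step 2: row/col 2 already zero → sign 0
signature = (1, 1, 1)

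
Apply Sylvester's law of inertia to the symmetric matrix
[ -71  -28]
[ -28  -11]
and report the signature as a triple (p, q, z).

step 0: pivot -71 → sign −
step 1: pivot 3/71 → sign +
signature = (1, 1, 0)

Answer: (1, 1, 0)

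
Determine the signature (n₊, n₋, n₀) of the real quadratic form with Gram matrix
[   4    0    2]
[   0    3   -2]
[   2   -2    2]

step 0: pivot 4 → sign +
step 1: pivot 3 → sign +
step 2: pivot -1/3 → sign −
signature = (2, 1, 0)

Answer: (2, 1, 0)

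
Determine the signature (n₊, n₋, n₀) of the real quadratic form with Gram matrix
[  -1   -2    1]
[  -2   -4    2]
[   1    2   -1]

Answer: (0, 1, 2)

Derivation:
step 0: pivot -1 → sign −
step 1: row/col 1 already zero → sign 0
step 2: row/col 2 already zero → sign 0
signature = (0, 1, 2)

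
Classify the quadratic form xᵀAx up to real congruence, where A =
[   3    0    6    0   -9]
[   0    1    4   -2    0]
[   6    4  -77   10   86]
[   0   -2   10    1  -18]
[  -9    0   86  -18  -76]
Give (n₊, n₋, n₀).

Answer: (3, 2, 0)

Derivation:
step 0: pivot 3 → sign +
step 1: pivot 1 → sign +
step 2: pivot -105 → sign −
step 3: pivot 3/35 → sign +
step 4: pivot -1/3 → sign −
signature = (3, 2, 0)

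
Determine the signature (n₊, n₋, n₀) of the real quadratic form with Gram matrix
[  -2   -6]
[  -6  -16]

step 0: pivot -2 → sign −
step 1: pivot 2 → sign +
signature = (1, 1, 0)

Answer: (1, 1, 0)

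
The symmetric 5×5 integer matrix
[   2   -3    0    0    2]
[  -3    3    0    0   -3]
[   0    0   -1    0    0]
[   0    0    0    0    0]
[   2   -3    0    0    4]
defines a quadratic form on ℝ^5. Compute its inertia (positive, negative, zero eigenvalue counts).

step 0: pivot 2 → sign +
step 1: pivot -3/2 → sign −
step 2: pivot -1 → sign −
step 3: pivot 2 → sign +
step 4: row/col 4 already zero → sign 0
signature = (2, 2, 1)

Answer: (2, 2, 1)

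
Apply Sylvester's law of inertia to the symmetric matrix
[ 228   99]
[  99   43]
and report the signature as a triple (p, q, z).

Answer: (2, 0, 0)

Derivation:
step 0: pivot 228 → sign +
step 1: pivot 1/76 → sign +
signature = (2, 0, 0)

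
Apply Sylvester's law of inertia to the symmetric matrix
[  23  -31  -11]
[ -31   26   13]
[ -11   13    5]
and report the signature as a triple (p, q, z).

step 0: pivot 23 → sign +
step 1: pivot -363/23 → sign −
step 2: pivot -6/121 → sign −
signature = (1, 2, 0)

Answer: (1, 2, 0)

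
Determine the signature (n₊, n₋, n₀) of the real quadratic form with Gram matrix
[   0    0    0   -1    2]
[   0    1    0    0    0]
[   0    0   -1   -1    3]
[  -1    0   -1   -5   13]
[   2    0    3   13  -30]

step 0: pivot 1 → sign +
step 1: pivot -1 → sign −
step 2: pivot -4 → sign −
step 3: pivot 1/4 → sign +
step 4: pivot 3 → sign +
signature = (3, 2, 0)

Answer: (3, 2, 0)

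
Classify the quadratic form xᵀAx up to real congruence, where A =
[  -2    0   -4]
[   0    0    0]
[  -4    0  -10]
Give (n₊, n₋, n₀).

step 0: pivot -2 → sign −
step 1: pivot -2 → sign −
step 2: row/col 2 already zero → sign 0
signature = (0, 2, 1)

Answer: (0, 2, 1)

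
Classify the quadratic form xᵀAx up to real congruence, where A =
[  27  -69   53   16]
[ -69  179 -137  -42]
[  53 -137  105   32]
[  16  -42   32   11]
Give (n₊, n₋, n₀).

Answer: (4, 0, 0)

Derivation:
step 0: pivot 27 → sign +
step 1: pivot 8/3 → sign +
step 2: pivot 1/18 → sign +
step 3: pivot 1 → sign +
signature = (4, 0, 0)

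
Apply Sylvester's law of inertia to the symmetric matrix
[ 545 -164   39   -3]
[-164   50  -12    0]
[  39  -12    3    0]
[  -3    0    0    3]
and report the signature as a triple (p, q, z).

step 0: pivot 545 → sign +
step 1: pivot 354/545 → sign +
step 2: pivot 6/59 → sign +
step 3: pivot 3/2 → sign +
signature = (4, 0, 0)

Answer: (4, 0, 0)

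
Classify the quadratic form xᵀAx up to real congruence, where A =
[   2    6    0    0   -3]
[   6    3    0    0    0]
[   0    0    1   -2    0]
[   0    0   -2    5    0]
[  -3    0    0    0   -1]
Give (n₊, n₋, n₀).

step 0: pivot 2 → sign +
step 1: pivot -15 → sign −
step 2: pivot 1 → sign +
step 3: pivot 1 → sign +
step 4: pivot -1/10 → sign −
signature = (3, 2, 0)

Answer: (3, 2, 0)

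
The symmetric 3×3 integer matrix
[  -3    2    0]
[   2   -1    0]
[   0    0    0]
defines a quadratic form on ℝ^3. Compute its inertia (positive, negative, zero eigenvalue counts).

Answer: (1, 1, 1)

Derivation:
step 0: pivot -3 → sign −
step 1: pivot 1/3 → sign +
step 2: row/col 2 already zero → sign 0
signature = (1, 1, 1)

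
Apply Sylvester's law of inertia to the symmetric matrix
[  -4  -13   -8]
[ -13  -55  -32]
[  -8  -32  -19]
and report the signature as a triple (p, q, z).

Answer: (0, 3, 0)

Derivation:
step 0: pivot -4 → sign −
step 1: pivot -51/4 → sign −
step 2: pivot -3/17 → sign −
signature = (0, 3, 0)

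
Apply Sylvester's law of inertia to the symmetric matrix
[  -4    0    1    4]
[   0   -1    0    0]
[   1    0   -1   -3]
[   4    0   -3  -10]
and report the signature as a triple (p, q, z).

Answer: (0, 4, 0)

Derivation:
step 0: pivot -4 → sign −
step 1: pivot -1 → sign −
step 2: pivot -3/4 → sign −
step 3: pivot -2/3 → sign −
signature = (0, 4, 0)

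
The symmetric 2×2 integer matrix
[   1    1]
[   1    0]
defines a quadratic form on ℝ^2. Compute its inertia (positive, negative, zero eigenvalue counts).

step 0: pivot 1 → sign +
step 1: pivot -1 → sign −
signature = (1, 1, 0)

Answer: (1, 1, 0)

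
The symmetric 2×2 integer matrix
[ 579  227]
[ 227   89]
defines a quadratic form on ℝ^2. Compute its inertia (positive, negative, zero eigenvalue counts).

step 0: pivot 579 → sign +
step 1: pivot 2/579 → sign +
signature = (2, 0, 0)

Answer: (2, 0, 0)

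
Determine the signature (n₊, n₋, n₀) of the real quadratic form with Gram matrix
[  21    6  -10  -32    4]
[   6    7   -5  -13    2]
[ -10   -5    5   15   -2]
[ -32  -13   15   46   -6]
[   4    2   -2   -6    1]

Answer: (3, 2, 0)

Derivation:
step 0: pivot 21 → sign +
step 1: pivot 37/7 → sign +
step 2: pivot -70/111 → sign −
step 3: pivot -3/7 → sign −
step 4: pivot 1/5 → sign +
signature = (3, 2, 0)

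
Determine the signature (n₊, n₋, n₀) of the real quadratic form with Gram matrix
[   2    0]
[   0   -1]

Answer: (1, 1, 0)

Derivation:
step 0: pivot 2 → sign +
step 1: pivot -1 → sign −
signature = (1, 1, 0)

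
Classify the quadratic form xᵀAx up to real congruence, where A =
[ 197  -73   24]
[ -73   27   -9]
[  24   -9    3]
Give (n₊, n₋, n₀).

Answer: (2, 1, 0)

Derivation:
step 0: pivot 197 → sign +
step 1: pivot -10/197 → sign −
step 2: pivot 3/10 → sign +
signature = (2, 1, 0)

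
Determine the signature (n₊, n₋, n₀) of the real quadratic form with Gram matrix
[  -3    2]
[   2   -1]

Answer: (1, 1, 0)

Derivation:
step 0: pivot -3 → sign −
step 1: pivot 1/3 → sign +
signature = (1, 1, 0)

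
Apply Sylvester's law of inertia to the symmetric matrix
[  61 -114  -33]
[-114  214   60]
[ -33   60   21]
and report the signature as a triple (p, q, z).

step 0: pivot 61 → sign +
step 1: pivot 58/61 → sign +
step 2: pivot 6/29 → sign +
signature = (3, 0, 0)

Answer: (3, 0, 0)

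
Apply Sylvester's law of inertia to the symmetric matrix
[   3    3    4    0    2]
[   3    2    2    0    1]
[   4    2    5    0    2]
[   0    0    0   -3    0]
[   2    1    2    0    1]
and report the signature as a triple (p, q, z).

step 0: pivot 3 → sign +
step 1: pivot -1 → sign −
step 2: pivot 11/3 → sign +
step 3: pivot -3 → sign −
step 4: pivot 2/11 → sign +
signature = (3, 2, 0)

Answer: (3, 2, 0)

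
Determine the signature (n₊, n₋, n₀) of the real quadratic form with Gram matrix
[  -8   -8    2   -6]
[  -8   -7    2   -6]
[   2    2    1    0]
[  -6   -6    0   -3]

Answer: (2, 1, 1)

Derivation:
step 0: pivot -8 → sign −
step 1: pivot 1 → sign +
step 2: pivot 3/2 → sign +
step 3: row/col 3 already zero → sign 0
signature = (2, 1, 1)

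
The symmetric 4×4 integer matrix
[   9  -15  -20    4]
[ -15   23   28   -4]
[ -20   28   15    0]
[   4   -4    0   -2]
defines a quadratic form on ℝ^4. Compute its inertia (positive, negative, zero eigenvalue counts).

Answer: (1, 3, 0)

Derivation:
step 0: pivot 9 → sign +
step 1: pivot -2 → sign −
step 2: pivot -137/9 → sign −
step 3: pivot -2/137 → sign −
signature = (1, 3, 0)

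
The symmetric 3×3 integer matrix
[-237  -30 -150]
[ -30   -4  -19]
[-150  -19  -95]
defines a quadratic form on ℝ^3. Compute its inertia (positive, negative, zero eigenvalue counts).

step 0: pivot -237 → sign −
step 1: pivot -16/79 → sign −
step 2: pivot -1/16 → sign −
signature = (0, 3, 0)

Answer: (0, 3, 0)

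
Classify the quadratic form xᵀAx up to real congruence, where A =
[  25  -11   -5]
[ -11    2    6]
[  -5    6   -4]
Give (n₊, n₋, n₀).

step 0: pivot 25 → sign +
step 1: pivot -71/25 → sign −
step 2: pivot 6/71 → sign +
signature = (2, 1, 0)

Answer: (2, 1, 0)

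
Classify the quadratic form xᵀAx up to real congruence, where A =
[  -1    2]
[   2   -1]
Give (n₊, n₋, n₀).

Answer: (1, 1, 0)

Derivation:
step 0: pivot -1 → sign −
step 1: pivot 3 → sign +
signature = (1, 1, 0)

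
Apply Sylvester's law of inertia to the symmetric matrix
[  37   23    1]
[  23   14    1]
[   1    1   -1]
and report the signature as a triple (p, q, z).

step 0: pivot 37 → sign +
step 1: pivot -11/37 → sign −
step 2: pivot -6/11 → sign −
signature = (1, 2, 0)

Answer: (1, 2, 0)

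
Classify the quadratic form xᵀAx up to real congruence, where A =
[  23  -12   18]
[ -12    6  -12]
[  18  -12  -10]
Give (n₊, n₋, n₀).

Answer: (2, 1, 0)

Derivation:
step 0: pivot 23 → sign +
step 1: pivot -6/23 → sign −
step 2: pivot 2 → sign +
signature = (2, 1, 0)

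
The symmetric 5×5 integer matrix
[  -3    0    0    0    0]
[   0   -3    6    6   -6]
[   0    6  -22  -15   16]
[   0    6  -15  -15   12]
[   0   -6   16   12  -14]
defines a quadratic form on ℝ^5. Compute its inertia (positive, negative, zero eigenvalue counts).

step 0: pivot -3 → sign −
step 1: pivot -3 → sign −
step 2: pivot -10 → sign −
step 3: pivot -21/10 → sign −
step 4: pivot 2/7 → sign +
signature = (1, 4, 0)

Answer: (1, 4, 0)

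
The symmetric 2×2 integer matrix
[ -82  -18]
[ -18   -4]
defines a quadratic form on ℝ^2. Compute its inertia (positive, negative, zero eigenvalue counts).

Answer: (0, 2, 0)

Derivation:
step 0: pivot -82 → sign −
step 1: pivot -2/41 → sign −
signature = (0, 2, 0)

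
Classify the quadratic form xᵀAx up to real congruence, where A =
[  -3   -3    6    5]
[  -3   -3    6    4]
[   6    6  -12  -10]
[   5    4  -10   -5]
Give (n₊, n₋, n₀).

Answer: (1, 2, 1)

Derivation:
step 0: pivot -3 → sign −
step 1: pivot 10/3 → sign +
step 2: pivot -3/10 → sign −
step 3: row/col 3 already zero → sign 0
signature = (1, 2, 1)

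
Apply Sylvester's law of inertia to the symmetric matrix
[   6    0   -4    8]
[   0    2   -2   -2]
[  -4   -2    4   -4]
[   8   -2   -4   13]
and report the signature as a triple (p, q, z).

step 0: pivot 6 → sign +
step 1: pivot 2 → sign +
step 2: pivot -2/3 → sign −
step 3: pivot 1 → sign +
signature = (3, 1, 0)

Answer: (3, 1, 0)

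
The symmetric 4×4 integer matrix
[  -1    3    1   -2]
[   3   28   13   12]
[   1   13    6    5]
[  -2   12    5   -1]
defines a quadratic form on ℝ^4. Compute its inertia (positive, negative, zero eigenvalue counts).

step 0: pivot -1 → sign −
step 1: pivot 37 → sign +
step 2: pivot 3/37 → sign +
step 3: row/col 3 already zero → sign 0
signature = (2, 1, 1)

Answer: (2, 1, 1)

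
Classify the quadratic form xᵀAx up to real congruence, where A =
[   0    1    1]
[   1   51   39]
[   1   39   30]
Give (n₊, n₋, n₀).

step 0: pivot 51 → sign +
step 1: pivot -1/51 → sign −
step 2: pivot 3 → sign +
signature = (2, 1, 0)

Answer: (2, 1, 0)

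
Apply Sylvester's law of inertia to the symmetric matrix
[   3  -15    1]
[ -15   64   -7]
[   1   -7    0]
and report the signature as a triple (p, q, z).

Answer: (2, 1, 0)

Derivation:
step 0: pivot 3 → sign +
step 1: pivot -11 → sign −
step 2: pivot 1/33 → sign +
signature = (2, 1, 0)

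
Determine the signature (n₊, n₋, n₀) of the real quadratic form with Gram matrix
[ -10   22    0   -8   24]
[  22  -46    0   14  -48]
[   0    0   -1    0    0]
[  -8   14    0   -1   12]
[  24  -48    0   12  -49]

step 0: pivot -10 → sign −
step 1: pivot 12/5 → sign +
step 2: pivot -1 → sign −
step 3: pivot -1 → sign −
step 4: row/col 4 already zero → sign 0
signature = (1, 3, 1)

Answer: (1, 3, 1)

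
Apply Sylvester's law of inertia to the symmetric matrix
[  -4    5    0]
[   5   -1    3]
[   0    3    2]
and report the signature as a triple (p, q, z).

Answer: (2, 1, 0)

Derivation:
step 0: pivot -4 → sign −
step 1: pivot 21/4 → sign +
step 2: pivot 2/7 → sign +
signature = (2, 1, 0)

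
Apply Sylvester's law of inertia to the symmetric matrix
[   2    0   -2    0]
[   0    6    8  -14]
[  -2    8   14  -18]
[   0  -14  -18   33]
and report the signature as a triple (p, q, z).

step 0: pivot 2 → sign +
step 1: pivot 6 → sign +
step 2: pivot 4/3 → sign +
step 3: row/col 3 already zero → sign 0
signature = (3, 0, 1)

Answer: (3, 0, 1)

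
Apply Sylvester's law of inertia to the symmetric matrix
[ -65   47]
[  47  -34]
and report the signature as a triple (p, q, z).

step 0: pivot -65 → sign −
step 1: pivot -1/65 → sign −
signature = (0, 2, 0)

Answer: (0, 2, 0)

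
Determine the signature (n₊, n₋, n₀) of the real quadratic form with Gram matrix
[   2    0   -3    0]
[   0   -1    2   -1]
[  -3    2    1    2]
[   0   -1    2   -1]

step 0: pivot 2 → sign +
step 1: pivot -1 → sign −
step 2: pivot 1/2 → sign +
step 3: row/col 3 already zero → sign 0
signature = (2, 1, 1)

Answer: (2, 1, 1)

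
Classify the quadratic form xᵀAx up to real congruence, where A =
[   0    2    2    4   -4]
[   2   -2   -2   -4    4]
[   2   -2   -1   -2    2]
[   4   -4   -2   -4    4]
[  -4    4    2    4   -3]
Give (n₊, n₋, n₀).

Answer: (3, 1, 1)

Derivation:
step 0: pivot -2 → sign −
step 1: pivot 2 → sign +
step 2: pivot 1 → sign +
step 3: pivot 1 → sign +
step 4: row/col 4 already zero → sign 0
signature = (3, 1, 1)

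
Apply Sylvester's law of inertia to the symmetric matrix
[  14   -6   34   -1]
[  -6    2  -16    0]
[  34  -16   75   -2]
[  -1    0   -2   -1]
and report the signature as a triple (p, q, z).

Answer: (1, 3, 0)

Derivation:
step 0: pivot 14 → sign +
step 1: pivot -4/7 → sign −
step 2: pivot -4 → sign −
step 3: pivot -3/16 → sign −
signature = (1, 3, 0)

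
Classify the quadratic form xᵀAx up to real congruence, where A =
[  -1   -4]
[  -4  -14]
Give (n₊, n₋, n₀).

Answer: (1, 1, 0)

Derivation:
step 0: pivot -1 → sign −
step 1: pivot 2 → sign +
signature = (1, 1, 0)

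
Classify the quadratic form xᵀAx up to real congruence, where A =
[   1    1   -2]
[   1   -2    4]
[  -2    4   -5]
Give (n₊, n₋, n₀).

step 0: pivot 1 → sign +
step 1: pivot -3 → sign −
step 2: pivot 3 → sign +
signature = (2, 1, 0)

Answer: (2, 1, 0)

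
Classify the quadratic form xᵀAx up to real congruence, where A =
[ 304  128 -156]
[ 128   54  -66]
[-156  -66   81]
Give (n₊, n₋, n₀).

Answer: (2, 0, 1)

Derivation:
step 0: pivot 304 → sign +
step 1: pivot 2/19 → sign +
step 2: row/col 2 already zero → sign 0
signature = (2, 0, 1)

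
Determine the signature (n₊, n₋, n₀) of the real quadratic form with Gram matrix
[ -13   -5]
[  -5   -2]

step 0: pivot -13 → sign −
step 1: pivot -1/13 → sign −
signature = (0, 2, 0)

Answer: (0, 2, 0)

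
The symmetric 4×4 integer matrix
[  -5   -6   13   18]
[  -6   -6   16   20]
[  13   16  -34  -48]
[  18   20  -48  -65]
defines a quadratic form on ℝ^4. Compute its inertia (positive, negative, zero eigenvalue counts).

Answer: (1, 3, 0)

Derivation:
step 0: pivot -5 → sign −
step 1: pivot 6/5 → sign +
step 2: pivot -1/3 → sign −
step 3: pivot -1 → sign −
signature = (1, 3, 0)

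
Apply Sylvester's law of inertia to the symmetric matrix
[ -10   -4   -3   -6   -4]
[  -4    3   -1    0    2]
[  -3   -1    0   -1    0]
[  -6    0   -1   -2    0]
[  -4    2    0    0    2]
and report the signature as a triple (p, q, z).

step 0: pivot -10 → sign −
step 1: pivot 23/5 → sign +
step 2: pivot 41/46 → sign +
step 3: pivot -8/41 → sign −
step 4: row/col 4 already zero → sign 0
signature = (2, 2, 1)

Answer: (2, 2, 1)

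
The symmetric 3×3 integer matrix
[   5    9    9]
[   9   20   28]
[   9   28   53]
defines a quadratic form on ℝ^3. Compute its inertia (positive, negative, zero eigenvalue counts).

step 0: pivot 5 → sign +
step 1: pivot 19/5 → sign +
step 2: pivot 3/19 → sign +
signature = (3, 0, 0)

Answer: (3, 0, 0)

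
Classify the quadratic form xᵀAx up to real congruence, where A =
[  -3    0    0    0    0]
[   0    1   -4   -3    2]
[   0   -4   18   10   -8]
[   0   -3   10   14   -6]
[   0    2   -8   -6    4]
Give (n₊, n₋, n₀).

step 0: pivot -3 → sign −
step 1: pivot 1 → sign +
step 2: pivot 2 → sign +
step 3: pivot 3 → sign +
step 4: row/col 4 already zero → sign 0
signature = (3, 1, 1)

Answer: (3, 1, 1)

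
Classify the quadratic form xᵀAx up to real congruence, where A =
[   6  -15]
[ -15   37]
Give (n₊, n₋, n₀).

Answer: (1, 1, 0)

Derivation:
step 0: pivot 6 → sign +
step 1: pivot -1/2 → sign −
signature = (1, 1, 0)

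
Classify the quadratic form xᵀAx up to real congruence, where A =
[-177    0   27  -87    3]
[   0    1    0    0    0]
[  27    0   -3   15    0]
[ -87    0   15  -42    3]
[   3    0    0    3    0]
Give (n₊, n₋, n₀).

step 0: pivot -177 → sign −
step 1: pivot 1 → sign +
step 2: pivot 66/59 → sign +
step 3: pivot -21/11 → sign −
step 4: pivot 3/14 → sign +
signature = (3, 2, 0)

Answer: (3, 2, 0)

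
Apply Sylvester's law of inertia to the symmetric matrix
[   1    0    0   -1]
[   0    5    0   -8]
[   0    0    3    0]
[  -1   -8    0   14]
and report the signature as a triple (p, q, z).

step 0: pivot 1 → sign +
step 1: pivot 5 → sign +
step 2: pivot 3 → sign +
step 3: pivot 1/5 → sign +
signature = (4, 0, 0)

Answer: (4, 0, 0)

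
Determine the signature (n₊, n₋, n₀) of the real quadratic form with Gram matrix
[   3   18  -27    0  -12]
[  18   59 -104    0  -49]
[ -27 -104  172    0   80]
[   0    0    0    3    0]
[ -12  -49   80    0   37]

step 0: pivot 3 → sign +
step 1: pivot -49 → sign −
step 2: pivot -115/49 → sign −
step 3: pivot 3 → sign +
step 4: pivot 6/115 → sign +
signature = (3, 2, 0)

Answer: (3, 2, 0)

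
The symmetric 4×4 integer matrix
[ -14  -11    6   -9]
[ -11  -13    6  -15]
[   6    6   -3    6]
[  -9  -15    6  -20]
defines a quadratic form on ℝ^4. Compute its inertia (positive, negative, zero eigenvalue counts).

Answer: (1, 3, 0)

Derivation:
step 0: pivot -14 → sign −
step 1: pivot -61/14 → sign −
step 2: pivot -3/61 → sign −
step 3: pivot 1 → sign +
signature = (1, 3, 0)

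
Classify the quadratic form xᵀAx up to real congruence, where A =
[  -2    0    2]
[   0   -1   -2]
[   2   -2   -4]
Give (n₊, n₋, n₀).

Answer: (1, 2, 0)

Derivation:
step 0: pivot -2 → sign −
step 1: pivot -1 → sign −
step 2: pivot 2 → sign +
signature = (1, 2, 0)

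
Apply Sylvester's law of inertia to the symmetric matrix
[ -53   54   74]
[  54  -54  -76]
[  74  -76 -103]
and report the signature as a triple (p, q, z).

step 0: pivot -53 → sign −
step 1: pivot 54/53 → sign +
step 2: pivot -1/27 → sign −
signature = (1, 2, 0)

Answer: (1, 2, 0)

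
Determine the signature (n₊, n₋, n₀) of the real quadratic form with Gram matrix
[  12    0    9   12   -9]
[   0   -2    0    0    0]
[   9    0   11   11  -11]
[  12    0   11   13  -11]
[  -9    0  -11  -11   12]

step 0: pivot 12 → sign +
step 1: pivot -2 → sign −
step 2: pivot 17/4 → sign +
step 3: pivot 1/17 → sign +
step 4: pivot 1 → sign +
signature = (4, 1, 0)

Answer: (4, 1, 0)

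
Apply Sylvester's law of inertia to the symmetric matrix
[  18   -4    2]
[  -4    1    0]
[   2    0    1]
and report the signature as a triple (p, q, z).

step 0: pivot 18 → sign +
step 1: pivot 1/9 → sign +
step 2: pivot -1 → sign −
signature = (2, 1, 0)

Answer: (2, 1, 0)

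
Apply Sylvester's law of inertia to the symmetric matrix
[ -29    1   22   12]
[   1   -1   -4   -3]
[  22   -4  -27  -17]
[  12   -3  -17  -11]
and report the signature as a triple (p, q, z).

Answer: (1, 3, 0)

Derivation:
step 0: pivot -29 → sign −
step 1: pivot -28/29 → sign −
step 2: pivot 4/7 → sign +
step 3: pivot -3/16 → sign −
signature = (1, 3, 0)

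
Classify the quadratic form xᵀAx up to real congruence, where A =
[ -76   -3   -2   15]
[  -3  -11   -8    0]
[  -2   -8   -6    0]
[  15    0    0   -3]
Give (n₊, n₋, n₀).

Answer: (0, 3, 1)

Derivation:
step 0: pivot -76 → sign −
step 1: pivot -827/76 → sign −
step 2: pivot -150/827 → sign −
step 3: row/col 3 already zero → sign 0
signature = (0, 3, 1)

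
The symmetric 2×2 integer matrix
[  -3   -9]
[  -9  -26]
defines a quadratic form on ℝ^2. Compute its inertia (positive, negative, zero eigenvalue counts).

Answer: (1, 1, 0)

Derivation:
step 0: pivot -3 → sign −
step 1: pivot 1 → sign +
signature = (1, 1, 0)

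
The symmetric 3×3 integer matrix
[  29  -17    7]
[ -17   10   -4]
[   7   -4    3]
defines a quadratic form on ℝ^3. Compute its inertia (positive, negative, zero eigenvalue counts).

step 0: pivot 29 → sign +
step 1: pivot 1/29 → sign +
step 2: pivot 1 → sign +
signature = (3, 0, 0)

Answer: (3, 0, 0)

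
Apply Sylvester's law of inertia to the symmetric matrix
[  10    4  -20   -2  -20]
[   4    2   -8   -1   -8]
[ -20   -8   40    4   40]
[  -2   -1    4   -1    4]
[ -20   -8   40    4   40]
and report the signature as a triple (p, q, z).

step 0: pivot 10 → sign +
step 1: pivot 2/5 → sign +
step 2: pivot -3/2 → sign −
step 3: row/col 3 already zero → sign 0
step 4: row/col 4 already zero → sign 0
signature = (2, 1, 2)

Answer: (2, 1, 2)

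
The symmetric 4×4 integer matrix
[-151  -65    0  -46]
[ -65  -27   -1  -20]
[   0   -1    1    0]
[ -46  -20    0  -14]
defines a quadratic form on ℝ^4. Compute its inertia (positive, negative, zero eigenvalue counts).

Answer: (2, 2, 0)

Derivation:
step 0: pivot -151 → sign −
step 1: pivot 148/151 → sign +
step 2: pivot -3/148 → sign −
step 3: pivot 2 → sign +
signature = (2, 2, 0)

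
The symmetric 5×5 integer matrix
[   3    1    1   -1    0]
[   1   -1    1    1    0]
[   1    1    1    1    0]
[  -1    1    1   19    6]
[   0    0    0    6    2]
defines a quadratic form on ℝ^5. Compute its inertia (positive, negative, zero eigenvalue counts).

step 0: pivot 3 → sign +
step 1: pivot -4/3 → sign −
step 2: pivot 1 → sign +
step 3: pivot 16 → sign +
step 4: pivot -1/4 → sign −
signature = (3, 2, 0)

Answer: (3, 2, 0)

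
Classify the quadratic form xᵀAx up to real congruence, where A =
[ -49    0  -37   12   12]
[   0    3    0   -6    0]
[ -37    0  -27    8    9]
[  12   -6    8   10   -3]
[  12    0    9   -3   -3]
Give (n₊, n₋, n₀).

step 0: pivot -49 → sign −
step 1: pivot 3 → sign +
step 2: pivot 46/49 → sign +
step 3: pivot -6/23 → sign −
step 4: row/col 4 already zero → sign 0
signature = (2, 2, 1)

Answer: (2, 2, 1)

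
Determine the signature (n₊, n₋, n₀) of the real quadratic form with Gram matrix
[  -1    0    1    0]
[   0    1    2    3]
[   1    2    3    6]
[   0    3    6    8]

step 0: pivot -1 → sign −
step 1: pivot 1 → sign +
step 2: pivot -1 → sign −
step 3: row/col 3 already zero → sign 0
signature = (1, 2, 1)

Answer: (1, 2, 1)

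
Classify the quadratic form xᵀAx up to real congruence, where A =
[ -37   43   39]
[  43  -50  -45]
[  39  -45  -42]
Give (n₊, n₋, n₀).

step 0: pivot -37 → sign −
step 1: pivot -1/37 → sign −
step 2: pivot 3 → sign +
signature = (1, 2, 0)

Answer: (1, 2, 0)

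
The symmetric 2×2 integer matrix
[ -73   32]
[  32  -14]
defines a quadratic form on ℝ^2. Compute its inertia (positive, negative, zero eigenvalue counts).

Answer: (1, 1, 0)

Derivation:
step 0: pivot -73 → sign −
step 1: pivot 2/73 → sign +
signature = (1, 1, 0)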